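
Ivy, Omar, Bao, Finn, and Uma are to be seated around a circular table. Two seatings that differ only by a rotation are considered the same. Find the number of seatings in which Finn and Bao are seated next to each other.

Glue Finn and Bao into a block (2 internal orders). Seating 4 units around a circle gives (3)! arrangements.
So 2 × (3)! = 2 × 6 = 12.

12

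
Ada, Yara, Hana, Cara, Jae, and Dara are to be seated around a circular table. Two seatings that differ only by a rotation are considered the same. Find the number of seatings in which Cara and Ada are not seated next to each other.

72

Without the restriction there are (5)! = 120 seatings.
Those with Cara next to Ada: fuse the pair into one unit and seat 5 units around a circle — 2·(4)! = 48.
Subtracting, 120 − 48 = 72.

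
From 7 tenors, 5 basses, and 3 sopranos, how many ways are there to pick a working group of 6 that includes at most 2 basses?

Split by how many basses are chosen (0 through 2).
Sum: C(5,0)·C(10,6) + C(5,1)·C(10,5) + C(5,2)·C(10,4) = 210 + 1260 + 2100 = 3570.

3570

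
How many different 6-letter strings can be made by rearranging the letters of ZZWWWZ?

Letter multiplicities in ZZWWWZ: W×3, Z×3.
So there are 6! / (3!·3!) = 20 distinguishable arrangements.

20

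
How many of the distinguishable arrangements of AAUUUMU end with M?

Fix M in the last position and arrange the remaining 6 letters.
Those 6 letters have A appearing twice and U appearing 4 times, giving (6)!/(4!·2!) = 15.

15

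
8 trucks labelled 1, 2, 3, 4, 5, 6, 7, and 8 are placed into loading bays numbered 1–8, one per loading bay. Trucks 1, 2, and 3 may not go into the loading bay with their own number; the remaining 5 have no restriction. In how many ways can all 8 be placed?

27240

Let Aᵢ (for i ∈ {1, 2, 3}) be the placements that put truck i in its forbidden loading bay. Any j of these fix j positions, leaving (8−j)! ways to fill the rest, and there are C(3,j) ways to pick which j.
By inclusion–exclusion, the number of valid placements is Σ_{j=0}^{3} (−1)^j C(3,j)·(8−j)!.
Computing: 40320 − 15120 + 2160 − 120 = 27240.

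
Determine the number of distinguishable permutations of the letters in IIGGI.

Letter multiplicities in IIGGI: G×2, I×3.
So there are 5! / (3!·2!) = 10 distinguishable arrangements.

10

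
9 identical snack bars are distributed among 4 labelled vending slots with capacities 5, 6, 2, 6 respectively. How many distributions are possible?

By stars and bars, unrestricted non-negative solutions to x_1+…+x_4 = 9 number C(9+3,3) = 220.
Subtract solutions that violate a single cap (substitute x_i' = x_i − (cap_i+1)): x_1 ≥ 6 gives C(6,3) = 20; x_2 ≥ 7 gives C(5,3) = 10; x_3 ≥ 3 gives C(9,3) = 84; x_4 ≥ 7 gives C(5,3) = 10. Together 124.
Add back pairs where two caps are both exceeded: 0 + 1 + 0 + 0 + 0 + 0 = 1.
By inclusion–exclusion the count is 220 − 124 + 1 = 97.

97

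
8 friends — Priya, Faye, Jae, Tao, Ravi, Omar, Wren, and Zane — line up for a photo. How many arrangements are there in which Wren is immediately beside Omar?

Glue Wren and Omar into one block (2 internal orders), leaving 7 units to arrange in a row.
That gives 2 × 7! = 2 × 5040 = 10080.

10080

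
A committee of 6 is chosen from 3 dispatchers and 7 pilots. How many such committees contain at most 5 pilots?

203

Split by how many pilots are chosen (0 through 5).
Sum: C(7,0)·C(3,6) + C(7,1)·C(3,5) + C(7,2)·C(3,4) + C(7,3)·C(3,3) + C(7,4)·C(3,2) + C(7,5)·C(3,1) = 0 + 0 + 0 + 35 + 105 + 63 = 203.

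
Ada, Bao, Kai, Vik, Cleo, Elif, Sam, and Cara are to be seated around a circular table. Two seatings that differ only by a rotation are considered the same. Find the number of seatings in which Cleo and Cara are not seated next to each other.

Without the restriction there are (7)! = 5040 seatings.
Seatings with Cleo beside Cara: treat them as a block with 2 internal orders, giving 2 × (6)! = 1440.
Subtracting, 5040 − 1440 = 3600.

3600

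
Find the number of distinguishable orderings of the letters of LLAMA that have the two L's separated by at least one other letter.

18

Total arrangements of LLAMA: 5!/(2!·2!) = 30.
Arrangements with the L's together: treat LL as one letter, giving (4)!/(2!) = 12.
Subtracting, 30 − 12 = 18 arrangements keep the L's apart.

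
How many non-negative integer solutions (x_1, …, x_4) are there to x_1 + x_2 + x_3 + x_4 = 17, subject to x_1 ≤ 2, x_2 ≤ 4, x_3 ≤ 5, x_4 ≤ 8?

Without the upper bounds there are C(20,3) = 1140 ways to split 17 among 4 variables.
Subtract solutions that violate a single cap (substitute x_i' = x_i − (cap_i+1)): x_1 ≥ 3 gives C(17,3) = 680; x_2 ≥ 5 gives C(15,3) = 455; x_3 ≥ 6 gives C(14,3) = 364; x_4 ≥ 9 gives C(11,3) = 165. Together 1664.
Add back pairs where two caps are both exceeded: 220 + 165 + 56 + 84 + 20 + 10 = 555.
Subtract triples: 20 + 1 + 0 + 0 = 21.
By inclusion–exclusion the count is 1140 − 1664 + 555 − 21 = 10.

10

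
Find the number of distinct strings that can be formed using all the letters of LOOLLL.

The 6 letters of LOOLLL have repeats: L appearing 4 times and O appearing twice.
So there are 6! / (4!·2!) = 15 distinguishable arrangements.

15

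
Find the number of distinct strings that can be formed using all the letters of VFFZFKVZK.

7560

The 9 letters of VFFZFKVZK have repeats: F appearing 3 times, K appearing twice, V appearing twice, and Z appearing twice.
So there are 9! / (3!·2!·2!·2!) = 7560 distinguishable arrangements.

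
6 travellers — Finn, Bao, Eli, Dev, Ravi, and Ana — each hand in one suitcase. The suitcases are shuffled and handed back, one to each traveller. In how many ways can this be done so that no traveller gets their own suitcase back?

265

This is the derangement count D_6: permutations of 6 items with no fixed point.
By inclusion–exclusion this is Σ_{j=0}^{6} (−1)^j C(6,j)·(6−j)!.
Computing: 720 − 720 + 360 − 120 + 30 − 6 + 1 = 265.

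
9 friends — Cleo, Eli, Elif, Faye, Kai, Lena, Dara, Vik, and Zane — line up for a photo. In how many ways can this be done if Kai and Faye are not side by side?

282240

There are 9! = 362880 arrangements in all. If Kai and Faye are adjacent, merging them into one block gives 2·(8)! = 80640 arrangements.
Complementary counting: 362880 − 80640 = 282240.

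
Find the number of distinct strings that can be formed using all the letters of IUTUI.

30

Letter multiplicities in IUTUI: I×2, T×1, U×2.
The number of distinct arrangements is 5!/(2!·2!) = 120/4 = 30.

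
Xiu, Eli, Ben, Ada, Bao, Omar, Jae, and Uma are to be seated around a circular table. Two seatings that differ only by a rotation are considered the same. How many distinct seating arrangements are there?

5040

Fix one person's seat to break rotational symmetry; the remaining 7 people can be arranged in (7)! = 5040 ways.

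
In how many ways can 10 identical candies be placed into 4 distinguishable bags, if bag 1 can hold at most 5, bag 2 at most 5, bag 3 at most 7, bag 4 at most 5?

By stars and bars, unrestricted non-negative solutions to x_1+…+x_4 = 10 number C(10+3,3) = 286.
Subtract solutions that violate a single cap (substitute x_i' = x_i − (cap_i+1)): x_1 ≥ 6 gives C(7,3) = 35; x_2 ≥ 6 gives C(7,3) = 35; x_3 ≥ 8 gives C(5,3) = 10; x_4 ≥ 6 gives C(7,3) = 35. Together 115.
No two caps can be exceeded simultaneously, so the pair terms are all 0.
By inclusion–exclusion the count is 286 − 115 + 0 = 171.

171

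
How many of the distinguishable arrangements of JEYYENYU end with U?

With the last slot taken by U, it remains to arrange the other 7 letters (JEYYENY).
Those 7 letters have E appearing twice and Y appearing 3 times, giving (7)!/(3!·2!) = 420.

420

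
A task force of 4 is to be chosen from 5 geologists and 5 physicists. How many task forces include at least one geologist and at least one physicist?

200

With no constraint there are C(10,4) = 210 possible selections.
Subtract selections that omit an entire group: no geologists → C(5,4) = 5; no physicists → C(5,4) = 5.
Both groups omitted at once is impossible, so 210 − 10 = 200.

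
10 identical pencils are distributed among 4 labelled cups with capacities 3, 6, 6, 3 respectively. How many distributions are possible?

88

By stars and bars, unrestricted non-negative solutions to x_1+…+x_4 = 10 number C(10+3,3) = 286.
Subtract solutions that violate a single cap (substitute x_i' = x_i − (cap_i+1)): x_1 ≥ 4 gives C(9,3) = 84; x_2 ≥ 7 gives C(6,3) = 20; x_3 ≥ 7 gives C(6,3) = 20; x_4 ≥ 4 gives C(9,3) = 84. Together 208.
Add back pairs where two caps are both exceeded: 0 + 0 + 10 + 0 + 0 + 0 = 10.
By inclusion–exclusion the count is 286 − 208 + 10 = 88.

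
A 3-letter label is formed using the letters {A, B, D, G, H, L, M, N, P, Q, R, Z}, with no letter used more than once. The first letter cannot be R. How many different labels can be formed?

The first letter has 12−1 = 11 choices (anything except R).
The remaining 2 letters are filled from the other 11 symbols without repetition: 11 × 10 = 110.
Total: 11 × 110 = 1210.

1210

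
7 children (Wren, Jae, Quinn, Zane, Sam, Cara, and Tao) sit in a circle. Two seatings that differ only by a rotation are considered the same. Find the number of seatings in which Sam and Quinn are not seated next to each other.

Without the restriction there are (6)! = 720 seatings.
Those with Sam next to Quinn: fuse the pair into one unit and seat 6 units around a circle — 2·(5)! = 240.
Subtracting, 720 − 240 = 480.

480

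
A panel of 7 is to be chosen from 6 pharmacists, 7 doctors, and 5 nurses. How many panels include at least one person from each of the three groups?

Unrestricted: C(18,7) = 31824 ways to pick any 7 of the 18.
Selections missing a whole group: no pharmacists → C(12,7) = 792; no doctors → C(11,7) = 330; no nurses → C(13,7) = 1716.
Add back selections omitting two groups (i.e. drawn from a single group): C(6,7) + C(7,7) + C(5,7) = 1.
By inclusion–exclusion: 31824 − 2838 + 1 = 28987.

28987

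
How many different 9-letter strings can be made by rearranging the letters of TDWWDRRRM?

TDWWDRRRM has 9 letters with D appearing twice, R appearing 3 times, and W appearing twice.
The number of distinct arrangements is 9!/(3!·2!·2!) = 362880/24 = 15120.

15120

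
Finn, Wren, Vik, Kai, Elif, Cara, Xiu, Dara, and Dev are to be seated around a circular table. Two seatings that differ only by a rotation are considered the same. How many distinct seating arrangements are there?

Around a circle, 9 distinct people have 9!/9 = (8)! = 40320 rotationally distinct seatings.

40320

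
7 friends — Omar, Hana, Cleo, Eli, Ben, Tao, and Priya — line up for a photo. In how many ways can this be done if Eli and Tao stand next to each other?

1440

Place the 5 others and the Eli-Tao pair as 6 objects in a line; the pair has 2 internal arrangements.
So the count is 2·(6)! = 1440.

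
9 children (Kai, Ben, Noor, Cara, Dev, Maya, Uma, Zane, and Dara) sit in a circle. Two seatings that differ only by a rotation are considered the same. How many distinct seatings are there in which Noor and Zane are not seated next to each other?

All circular seatings of 9 people number (8)! = 40320.
Seatings with Noor beside Zane: treat them as a block with 2 internal orders, giving 2 × (7)! = 10080.
Subtracting, 40320 − 10080 = 30240.

30240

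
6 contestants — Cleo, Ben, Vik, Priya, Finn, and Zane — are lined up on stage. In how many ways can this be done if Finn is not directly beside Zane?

480

There are 6! = 720 arrangements in all. If Finn and Zane are adjacent, merging them into one block gives 2·(5)! = 240 arrangements.
Complementary counting: 720 − 240 = 480.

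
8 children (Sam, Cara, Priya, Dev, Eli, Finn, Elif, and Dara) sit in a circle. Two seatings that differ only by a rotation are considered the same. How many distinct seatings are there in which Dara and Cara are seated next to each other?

1440

Treat {Dara, Cara} as one unit (2 internal orders) and seat the resulting 7 units around the table: (6)! circular arrangements.
So 2 × (6)! = 2 × 720 = 1440.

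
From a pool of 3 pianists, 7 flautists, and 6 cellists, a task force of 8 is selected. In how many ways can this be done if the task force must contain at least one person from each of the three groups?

11529

Total 8-person selections from all 16: C(16,8) = 12870.
Subtract selections that omit an entire group: no pianists → C(13,8) = 1287; no flautists → C(9,8) = 9; no cellists → C(10,8) = 45.
Add back selections omitting two groups (i.e. drawn from a single group): C(3,8) + C(7,8) + C(6,8) = 0.
By inclusion–exclusion: 12870 − 1341 + 0 = 11529.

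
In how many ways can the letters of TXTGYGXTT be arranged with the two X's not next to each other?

2940

There are 9!/(4!·2!·2!) = 3780 arrangements of TXTGYGXTT in total.
If the two X's are adjacent, glue them into one block, leaving 8 items to arrange: (8)!/(4!·2!) = 840 ways.
Hence 3780 − 840 = 2940.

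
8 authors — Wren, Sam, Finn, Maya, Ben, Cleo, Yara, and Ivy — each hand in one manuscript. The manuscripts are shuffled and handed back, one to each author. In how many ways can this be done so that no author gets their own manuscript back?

Let Aᵢ be the assignments in which author i gets their own manuscript. We want the size of the complement of A₁∪…∪A_8.
By inclusion–exclusion this is Σ_{j=0}^{8} (−1)^j C(8,j)·(8−j)!.
Computing: 40320 − 40320 + 20160 − 6720 + 1680 − 336 + 56 − 8 + 1 = 14833.

14833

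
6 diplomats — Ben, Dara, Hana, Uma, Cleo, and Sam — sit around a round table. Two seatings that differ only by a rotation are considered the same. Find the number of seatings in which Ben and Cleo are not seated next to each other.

Without the restriction there are (5)! = 120 seatings.
Those with Ben next to Cleo: fuse the pair into one unit and seat 5 units around a circle — 2·(4)! = 48.
Subtracting, 120 − 48 = 72.

72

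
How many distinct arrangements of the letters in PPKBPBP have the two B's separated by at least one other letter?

75

There are 7!/(4!·2!) = 105 arrangements of PPKBPBP in total.
Arrangements with the B's together: treat BB as one letter, giving (6)!/(4!) = 30.
Subtracting, 105 − 30 = 75 arrangements keep the B's apart.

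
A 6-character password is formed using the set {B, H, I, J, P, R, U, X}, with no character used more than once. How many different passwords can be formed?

Choose and order 6 of the 8 symbols: the first character has 8 options, the next 7, and so on down to 3.
8 × 7 × 6 × 5 × 4 × 3 = 20160.

20160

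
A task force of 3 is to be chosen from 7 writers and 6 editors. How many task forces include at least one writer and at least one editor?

231

Unrestricted: C(13,3) = 286 ways to pick any 3 of the 13.
Selections missing a whole group: no writers → C(6,3) = 20; no editors → C(7,3) = 35.
Both groups omitted at once is impossible, so 286 − 55 = 231.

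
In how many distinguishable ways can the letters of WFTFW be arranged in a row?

The 5 letters of WFTFW have repeats: F appearing twice and W appearing twice.
Dividing 5! = 120 by 2!·2! = 4 for the repeated letters gives 30.

30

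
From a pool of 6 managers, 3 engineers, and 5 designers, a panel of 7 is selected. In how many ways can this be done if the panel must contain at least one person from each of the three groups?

With no constraint there are C(14,7) = 3432 possible selections.
Selections missing a whole group: no managers → C(8,7) = 8; no engineers → C(11,7) = 330; no designers → C(9,7) = 36.
Add back selections omitting two groups (i.e. drawn from a single group): C(6,7) + C(3,7) + C(5,7) = 0.
By inclusion–exclusion: 3432 − 374 + 0 = 3058.

3058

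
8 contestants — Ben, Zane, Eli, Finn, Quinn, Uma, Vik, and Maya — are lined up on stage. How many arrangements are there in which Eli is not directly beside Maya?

30240

There are 8! = 40320 arrangements in all. If Eli and Maya are adjacent, merging them into one block gives 2·(7)! = 10080 arrangements.
So 40320 − 10080 = 30240 arrangements keep them apart.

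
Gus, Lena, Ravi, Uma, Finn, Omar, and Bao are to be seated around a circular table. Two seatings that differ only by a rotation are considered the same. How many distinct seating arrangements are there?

Seat Gus anywhere (absorbing the rotational symmetry), then permute the other 6: (6)! = 720.

720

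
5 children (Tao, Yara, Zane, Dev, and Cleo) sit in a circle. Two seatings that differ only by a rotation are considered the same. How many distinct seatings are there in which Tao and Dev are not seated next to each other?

Without the restriction there are (4)! = 24 seatings.
Seatings with Tao beside Dev: treat them as a block with 2 internal orders, giving 2 × (3)! = 12.
Subtracting, 24 − 12 = 12.

12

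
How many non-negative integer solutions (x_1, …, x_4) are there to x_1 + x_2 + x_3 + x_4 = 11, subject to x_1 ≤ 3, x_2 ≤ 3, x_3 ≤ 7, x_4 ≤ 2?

Ignoring the caps, the number of non-negative solutions to x_1+…+x_4 = 11 is C(14,3) = 364.
Subtract solutions that violate a single cap (substitute x_i' = x_i − (cap_i+1)): x_1 ≥ 4 gives C(10,3) = 120; x_2 ≥ 4 gives C(10,3) = 120; x_3 ≥ 8 gives C(6,3) = 20; x_4 ≥ 3 gives C(11,3) = 165. Together 425.
Add back pairs where two caps are both exceeded: 20 + 0 + 35 + 0 + 35 + 1 = 91.
Subtract triples: 0 + 1 + 0 + 0 = 1.
By inclusion–exclusion the count is 364 − 425 + 91 − 1 = 29.

29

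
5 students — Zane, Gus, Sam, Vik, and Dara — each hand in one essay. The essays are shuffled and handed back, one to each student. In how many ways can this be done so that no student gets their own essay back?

44

Count assignments avoiding every fixed point. For any j of the 5 students fixed to their own essay, the other 5−j can be arranged in (5−j)! ways.
By inclusion–exclusion this is Σ_{j=0}^{5} (−1)^j C(5,j)·(5−j)!.
Computing: 120 − 120 + 60 − 20 + 5 − 1 = 44.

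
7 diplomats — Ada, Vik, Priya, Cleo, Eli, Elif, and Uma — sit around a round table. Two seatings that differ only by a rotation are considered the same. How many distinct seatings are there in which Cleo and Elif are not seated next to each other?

480

All circular seatings of 7 people number (6)! = 720.
Those with Cleo next to Elif: fuse the pair into one unit and seat 6 units around a circle — 2·(5)! = 240.
Subtracting, 720 − 240 = 480.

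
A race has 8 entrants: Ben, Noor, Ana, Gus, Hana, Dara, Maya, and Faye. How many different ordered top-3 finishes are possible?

This is an ordered selection of 3 from 8: P(8,3).
That gives 8 × 7 × 6 = 336.

336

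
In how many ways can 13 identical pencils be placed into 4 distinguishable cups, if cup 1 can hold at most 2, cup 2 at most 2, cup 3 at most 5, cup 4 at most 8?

Ignoring the caps, the number of non-negative solutions to x_1+…+x_4 = 13 is C(16,3) = 560.
Subtract solutions that violate a single cap (substitute x_i' = x_i − (cap_i+1)): x_1 ≥ 3 gives C(13,3) = 286; x_2 ≥ 3 gives C(13,3) = 286; x_3 ≥ 6 gives C(10,3) = 120; x_4 ≥ 9 gives C(7,3) = 35. Together 727.
Add back pairs where two caps are both exceeded: 120 + 35 + 4 + 35 + 4 + 0 = 198.
Subtract triples: 4 + 0 + 0 + 0 = 4.
By inclusion–exclusion the count is 560 − 727 + 198 − 4 = 27.

27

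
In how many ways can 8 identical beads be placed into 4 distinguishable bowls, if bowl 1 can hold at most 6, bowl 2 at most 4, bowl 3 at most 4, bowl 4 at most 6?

Ignoring the caps, the number of non-negative solutions to x_1+…+x_4 = 8 is C(11,3) = 165.
Subtract solutions that violate a single cap (substitute x_i' = x_i − (cap_i+1)): x_1 ≥ 7 gives C(4,3) = 4; x_2 ≥ 5 gives C(6,3) = 20; x_3 ≥ 5 gives C(6,3) = 20; x_4 ≥ 7 gives C(4,3) = 4. Together 48.
No two caps can be exceeded simultaneously, so the pair terms are all 0.
By inclusion–exclusion the count is 165 − 48 + 0 = 117.

117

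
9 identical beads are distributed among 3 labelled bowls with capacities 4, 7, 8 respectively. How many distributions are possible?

Without the upper bounds there are C(11,2) = 55 ways to split 9 among 3 bowls.
Subtract solutions that violate a single cap (substitute x_i' = x_i − (cap_i+1)): x_1 ≥ 5 gives C(6,2) = 15; x_2 ≥ 8 gives C(3,2) = 3; x_3 ≥ 9 gives C(2,2) = 1. Together 19.
No two caps can be exceeded simultaneously, so the pair terms are all 0.
By inclusion–exclusion the count is 55 − 19 + 0 = 36.

36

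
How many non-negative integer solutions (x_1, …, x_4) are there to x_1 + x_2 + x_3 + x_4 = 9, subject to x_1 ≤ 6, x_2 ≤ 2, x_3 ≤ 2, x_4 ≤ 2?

17

Ignoring the caps, the number of non-negative solutions to x_1+…+x_4 = 9 is C(12,3) = 220.
Subtract solutions that violate a single cap (substitute x_i' = x_i − (cap_i+1)): x_1 ≥ 7 gives C(5,3) = 10; x_2 ≥ 3 gives C(9,3) = 84; x_3 ≥ 3 gives C(9,3) = 84; x_4 ≥ 3 gives C(9,3) = 84. Together 262.
Add back pairs where two caps are both exceeded: 0 + 0 + 0 + 20 + 20 + 20 = 60.
Subtract triples: 0 + 0 + 0 + 1 = 1.
By inclusion–exclusion the count is 220 − 262 + 60 − 1 = 17.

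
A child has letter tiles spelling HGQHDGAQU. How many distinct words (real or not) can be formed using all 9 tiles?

Letter multiplicities in HGQHDGAQU: A×1, D×1, G×2, H×2, Q×2, U×1.
Dividing 9! = 362880 by 2!·2!·2! = 8 for the repeated letters gives 45360.

45360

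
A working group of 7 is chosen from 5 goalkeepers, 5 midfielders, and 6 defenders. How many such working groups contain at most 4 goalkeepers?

Split by how many goalkeepers are chosen (0 through 4).
Sum: C(5,0)·C(11,7) + C(5,1)·C(11,6) + C(5,2)·C(11,5) + C(5,3)·C(11,4) + C(5,4)·C(11,3) = 330 + 2310 + 4620 + 3300 + 825 = 11385.

11385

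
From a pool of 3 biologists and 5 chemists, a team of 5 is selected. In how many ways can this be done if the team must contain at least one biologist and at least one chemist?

55

With no constraint there are C(8,5) = 56 possible selections.
Selections missing a whole group: no biologists → C(5,5) = 1; no chemists → C(3,5) = 0.
Both groups omitted at once is impossible, so 56 − 1 = 55.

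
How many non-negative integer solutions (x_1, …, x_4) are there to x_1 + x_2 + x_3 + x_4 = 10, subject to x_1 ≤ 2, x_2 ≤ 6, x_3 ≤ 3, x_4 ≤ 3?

29

Ignoring the caps, the number of non-negative solutions to x_1+…+x_4 = 10 is C(13,3) = 286.
Subtract solutions that violate a single cap (substitute x_i' = x_i − (cap_i+1)): x_1 ≥ 3 gives C(10,3) = 120; x_2 ≥ 7 gives C(6,3) = 20; x_3 ≥ 4 gives C(9,3) = 84; x_4 ≥ 4 gives C(9,3) = 84. Together 308.
Add back pairs where two caps are both exceeded: 1 + 20 + 20 + 0 + 0 + 10 = 51.
By inclusion–exclusion the count is 286 − 308 + 51 = 29.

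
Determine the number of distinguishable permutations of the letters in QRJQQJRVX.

The 9 letters of QRJQQJRVX have repeats: J appearing twice, Q appearing 3 times, and R appearing twice.
Dividing 9! = 362880 by 3!·2!·2! = 24 for the repeated letters gives 15120.

15120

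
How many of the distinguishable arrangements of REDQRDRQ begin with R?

Fix R in the first position and arrange the remaining 7 letters.
Those 7 letters have D appearing twice, Q appearing twice, and R appearing twice, giving (7)!/(2!·2!·2!) = 630.

630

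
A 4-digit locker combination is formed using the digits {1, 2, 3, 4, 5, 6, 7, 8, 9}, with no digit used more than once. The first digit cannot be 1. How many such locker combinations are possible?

The first digit has 9−1 = 8 choices (anything except 1).
The remaining 3 digits are filled from the other 8 symbols without repetition: 8 × 7 × 6 = 336.
Total: 8 × 336 = 2688.

2688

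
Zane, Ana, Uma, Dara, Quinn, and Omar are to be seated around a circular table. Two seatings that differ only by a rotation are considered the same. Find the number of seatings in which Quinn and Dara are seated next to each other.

48

Glue Quinn and Dara into a block (2 internal orders). Seating 5 units around a circle gives (4)! arrangements.
So 2 × (4)! = 2 × 24 = 48.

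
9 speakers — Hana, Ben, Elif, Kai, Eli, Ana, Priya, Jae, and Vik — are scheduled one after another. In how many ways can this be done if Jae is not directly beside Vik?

Of the 9! = 362880 arrangements, those with Jae and Vik adjacent number 2 × 8! = 80640 (treat the pair as a block with 2 internal orders).
Complementary counting: 362880 − 80640 = 282240.

282240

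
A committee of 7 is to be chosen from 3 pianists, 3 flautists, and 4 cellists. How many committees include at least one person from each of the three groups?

Unrestricted: C(10,7) = 120 ways to pick any 7 of the 10.
Selections missing a whole group: no pianists → C(7,7) = 1; no flautists → C(7,7) = 1; no cellists → C(6,7) = 0.
Add back selections omitting two groups (i.e. drawn from a single group): C(3,7) + C(3,7) + C(4,7) = 0.
By inclusion–exclusion: 120 − 2 + 0 = 118.

118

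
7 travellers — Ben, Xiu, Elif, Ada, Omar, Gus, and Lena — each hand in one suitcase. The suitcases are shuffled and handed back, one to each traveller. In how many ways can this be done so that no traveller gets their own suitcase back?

1854

Count assignments avoiding every fixed point. For any j of the 7 travellers fixed to their own suitcase, the other 7−j can be arranged in (7−j)! ways.
By inclusion–exclusion this is Σ_{j=0}^{7} (−1)^j C(7,j)·(7−j)!.
Computing: 5040 − 5040 + 2520 − 840 + 210 − 42 + 7 − 1 = 1854.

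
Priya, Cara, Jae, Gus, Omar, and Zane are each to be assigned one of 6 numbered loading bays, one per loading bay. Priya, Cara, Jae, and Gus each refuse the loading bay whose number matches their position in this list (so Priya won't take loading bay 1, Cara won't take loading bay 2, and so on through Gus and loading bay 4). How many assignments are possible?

362

Let Aᵢ (for 1 ≤ i ≤ 4) be the placements that put person i in their forbidden loading bay. Any j of these fix j positions, leaving (6−j)! ways to fill the rest, and there are C(4,j) ways to pick which j.
By inclusion–exclusion, the number of valid placements is Σ_{j=0}^{4} (−1)^j C(4,j)·(6−j)!.
Computing: 720 − 480 + 144 − 24 + 2 = 362.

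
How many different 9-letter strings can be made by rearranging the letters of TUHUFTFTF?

5040

TUHUFTFTF has 9 letters with F appearing 3 times, T appearing 3 times, and U appearing twice.
Dividing 9! = 362880 by 3!·3!·2! = 72 for the repeated letters gives 5040.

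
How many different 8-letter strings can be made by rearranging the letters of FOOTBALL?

10080

FOOTBALL has 8 letters with L appearing twice and O appearing twice.
Dividing 8! = 40320 by 2!·2! = 4 for the repeated letters gives 10080.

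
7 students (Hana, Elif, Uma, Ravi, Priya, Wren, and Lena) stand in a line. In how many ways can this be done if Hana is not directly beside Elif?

There are 7! = 5040 arrangements in all. If Hana and Elif are adjacent, merging them into one block gives 2·(6)! = 1440 arrangements.
So 5040 − 1440 = 3600 arrangements keep them apart.

3600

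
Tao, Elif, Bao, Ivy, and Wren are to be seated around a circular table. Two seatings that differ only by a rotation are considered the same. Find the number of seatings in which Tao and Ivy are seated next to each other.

12

Treat {Tao, Ivy} as one unit (2 internal orders) and seat the resulting 4 units around the table: (3)! circular arrangements.
So 2 × (3)! = 2 × 6 = 12.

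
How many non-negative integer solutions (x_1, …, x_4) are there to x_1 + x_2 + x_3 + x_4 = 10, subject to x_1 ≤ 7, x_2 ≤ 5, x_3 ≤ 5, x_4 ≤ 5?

Ignoring the caps, the number of non-negative solutions to x_1+…+x_4 = 10 is C(13,3) = 286.
Subtract solutions that violate a single cap (substitute x_i' = x_i − (cap_i+1)): x_1 ≥ 8 gives C(5,3) = 10; x_2 ≥ 6 gives C(7,3) = 35; x_3 ≥ 6 gives C(7,3) = 35; x_4 ≥ 6 gives C(7,3) = 35. Together 115.
No two caps can be exceeded simultaneously, so the pair terms are all 0.
By inclusion–exclusion the count is 286 − 115 + 0 = 171.

171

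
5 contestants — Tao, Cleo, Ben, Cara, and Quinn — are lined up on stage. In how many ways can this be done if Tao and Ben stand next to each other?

Glue Tao and Ben into one block (2 internal orders), leaving 4 units to arrange in a row.
That gives 2 × 4! = 2 × 24 = 48.

48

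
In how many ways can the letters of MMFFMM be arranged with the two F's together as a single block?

5

Treat the 2 copies of F as a single block. The multiset to arrange is then {FF, M, M, M, M}, 5 items in all.
That gives (5)!/(4!) = 5 arrangements.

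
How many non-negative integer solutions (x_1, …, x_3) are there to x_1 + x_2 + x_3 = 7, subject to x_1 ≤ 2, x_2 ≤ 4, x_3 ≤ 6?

Without the upper bounds there are C(9,2) = 36 ways to split 7 among 3 variables.
Subtract solutions that violate a single cap (substitute x_i' = x_i − (cap_i+1)): x_1 ≥ 3 gives C(6,2) = 15; x_2 ≥ 5 gives C(4,2) = 6; x_3 ≥ 7 gives C(2,2) = 1. Together 22.
No two caps can be exceeded simultaneously, so the pair terms are all 0.
By inclusion–exclusion the count is 36 − 22 + 0 = 14.

14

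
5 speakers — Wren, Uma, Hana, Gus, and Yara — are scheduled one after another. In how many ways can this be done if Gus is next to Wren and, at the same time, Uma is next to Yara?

Treat {Gus,Wren} as one block (2 orders) and {Uma,Yara} as another (2 orders).
That leaves 3 units to arrange: 2 × 2 × 3! = 4 × 6 = 24.

24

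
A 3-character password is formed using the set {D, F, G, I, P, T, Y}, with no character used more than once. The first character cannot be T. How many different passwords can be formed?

The first character has 7−1 = 6 choices (anything except T).
The remaining 2 characters are filled from the other 6 symbols without repetition: 6 × 5 = 30.
Total: 6 × 30 = 180.

180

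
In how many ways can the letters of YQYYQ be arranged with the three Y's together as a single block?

Treat the 3 copies of Y as a single block. The multiset to arrange is then {YYY, Q, Q}, 3 items in all.
That gives (3)!/(2!) = 3 arrangements.

3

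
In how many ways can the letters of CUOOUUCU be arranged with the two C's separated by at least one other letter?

Total arrangements of CUOOUUCU: 8!/(4!·2!·2!) = 420.
If the two C's are adjacent, glue them into one block, leaving 7 items to arrange: (7)!/(4!·2!) = 105 ways.
Subtracting, 420 − 105 = 315 arrangements keep the C's apart.

315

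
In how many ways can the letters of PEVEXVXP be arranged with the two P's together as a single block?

630

Treat the 2 copies of P as a single block. The multiset to arrange is then {PP, E, E, V, V, X, X}, 7 items in all.
That gives (7)!/(2!·2!·2!) = 630 arrangements.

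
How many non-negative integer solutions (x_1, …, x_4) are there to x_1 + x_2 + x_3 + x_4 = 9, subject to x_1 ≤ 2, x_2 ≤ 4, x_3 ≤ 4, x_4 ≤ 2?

Ignoring the caps, the number of non-negative solutions to x_1+…+x_4 = 9 is C(12,3) = 220.
Subtract solutions that violate a single cap (substitute x_i' = x_i − (cap_i+1)): x_1 ≥ 3 gives C(9,3) = 84; x_2 ≥ 5 gives C(7,3) = 35; x_3 ≥ 5 gives C(7,3) = 35; x_4 ≥ 3 gives C(9,3) = 84. Together 238.
Add back pairs where two caps are both exceeded: 4 + 4 + 20 + 0 + 4 + 4 = 36.
By inclusion–exclusion the count is 220 − 238 + 36 = 18.

18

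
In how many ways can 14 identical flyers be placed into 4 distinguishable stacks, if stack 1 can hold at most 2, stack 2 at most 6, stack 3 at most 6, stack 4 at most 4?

31

By stars and bars, unrestricted non-negative solutions to x_1+…+x_4 = 14 number C(14+3,3) = 680.
Subtract solutions that violate a single cap (substitute x_i' = x_i − (cap_i+1)): x_1 ≥ 3 gives C(14,3) = 364; x_2 ≥ 7 gives C(10,3) = 120; x_3 ≥ 7 gives C(10,3) = 120; x_4 ≥ 5 gives C(12,3) = 220. Together 824.
Add back pairs where two caps are both exceeded: 35 + 35 + 84 + 1 + 10 + 10 = 175.
By inclusion–exclusion the count is 680 − 824 + 175 = 31.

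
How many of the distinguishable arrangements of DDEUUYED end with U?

420

Fix U in the last position and arrange the remaining 7 letters.
Those 7 letters have D appearing 3 times and E appearing twice, giving (7)!/(3!·2!) = 420.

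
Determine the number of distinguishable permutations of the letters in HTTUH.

HTTUH has 5 letters with H appearing twice and T appearing twice.
Dividing 5! = 120 by 2!·2! = 4 for the repeated letters gives 30.

30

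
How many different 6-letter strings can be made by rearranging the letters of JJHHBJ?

JJHHBJ has 6 letters with H appearing twice and J appearing 3 times.
Dividing 6! = 720 by 3!·2! = 12 for the repeated letters gives 60.

60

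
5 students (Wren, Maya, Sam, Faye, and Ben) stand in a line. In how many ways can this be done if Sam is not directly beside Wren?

There are 5! = 120 arrangements in all. If Sam and Wren are adjacent, merging them into one block gives 2·(4)! = 48 arrangements.
So 120 − 48 = 72 arrangements keep them apart.

72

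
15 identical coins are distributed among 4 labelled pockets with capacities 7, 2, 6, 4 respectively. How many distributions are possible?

31

Without the upper bounds there are C(18,3) = 816 ways to split 15 among 4 pockets.
Subtract solutions that violate a single cap (substitute x_i' = x_i − (cap_i+1)): x_1 ≥ 8 gives C(10,3) = 120; x_2 ≥ 3 gives C(15,3) = 455; x_3 ≥ 7 gives C(11,3) = 165; x_4 ≥ 5 gives C(13,3) = 286. Together 1026.
Add back pairs where two caps are both exceeded: 35 + 1 + 10 + 56 + 120 + 20 = 242.
Subtract triples: 0 + 0 + 0 + 1 = 1.
By inclusion–exclusion the count is 816 − 1026 + 242 − 1 = 31.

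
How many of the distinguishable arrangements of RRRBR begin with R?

With the first slot taken by R, it remains to arrange the other 4 letters (RRBR).
Those 4 letters have R appearing 3 times, giving (4)!/(3!) = 4.

4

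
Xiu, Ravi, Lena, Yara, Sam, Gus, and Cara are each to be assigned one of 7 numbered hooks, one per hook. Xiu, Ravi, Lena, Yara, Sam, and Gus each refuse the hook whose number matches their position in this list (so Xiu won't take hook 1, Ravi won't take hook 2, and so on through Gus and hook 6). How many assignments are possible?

2119

Let Aᵢ (for 1 ≤ i ≤ 6) be the placements that put person i in their forbidden hook. Any j of these fix j positions, leaving (7−j)! ways to fill the rest, and there are C(6,j) ways to pick which j.
By inclusion–exclusion, the number of valid placements is Σ_{j=0}^{6} (−1)^j C(6,j)·(7−j)!.
Computing: 5040 − 4320 + 1800 − 480 + 90 − 12 + 1 = 2119.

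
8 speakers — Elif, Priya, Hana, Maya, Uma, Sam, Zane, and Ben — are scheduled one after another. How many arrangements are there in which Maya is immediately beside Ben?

10080

Glue Maya and Ben into one block (2 internal orders), leaving 7 units to arrange in a row.
That gives 2 × 7! = 2 × 5040 = 10080.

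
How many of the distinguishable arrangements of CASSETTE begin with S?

1260

With the first slot taken by S, it remains to arrange the other 7 letters (CASETTE).
Those 7 letters have E appearing twice and T appearing twice, giving (7)!/(2!·2!) = 1260.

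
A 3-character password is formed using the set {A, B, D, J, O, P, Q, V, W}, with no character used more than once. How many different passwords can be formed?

504

With no repetition, fill the 3 characters in order: 9 choices, then 8, down to 7.
That product is 9 × 8 × 7 = 504.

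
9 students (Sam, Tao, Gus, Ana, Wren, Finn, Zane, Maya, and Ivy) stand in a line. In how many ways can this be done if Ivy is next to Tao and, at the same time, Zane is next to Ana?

20160

Treat {Ivy,Tao} as one block (2 orders) and {Zane,Ana} as another (2 orders).
That leaves 7 units to arrange: 2 × 2 × 7! = 4 × 5040 = 20160.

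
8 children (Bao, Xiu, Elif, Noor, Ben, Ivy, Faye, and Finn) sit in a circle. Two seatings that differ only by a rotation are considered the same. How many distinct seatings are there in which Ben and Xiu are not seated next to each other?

3600

Without the restriction there are (7)! = 5040 seatings.
Seatings with Ben beside Xiu: treat them as a block with 2 internal orders, giving 2 × (6)! = 1440.
Subtracting, 5040 − 1440 = 3600.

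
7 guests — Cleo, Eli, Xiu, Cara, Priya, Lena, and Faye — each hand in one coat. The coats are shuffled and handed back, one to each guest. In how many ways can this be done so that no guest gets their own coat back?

Let Aᵢ be the assignments in which guest i gets their own coat. We want the size of the complement of A₁∪…∪A_7.
By inclusion–exclusion this is Σ_{j=0}^{7} (−1)^j C(7,j)·(7−j)!.
Computing: 5040 − 5040 + 2520 − 840 + 210 − 42 + 7 − 1 = 1854.

1854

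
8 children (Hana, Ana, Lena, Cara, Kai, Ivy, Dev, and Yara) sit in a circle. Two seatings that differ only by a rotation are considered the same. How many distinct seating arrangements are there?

Seat Hana anywhere (absorbing the rotational symmetry), then permute the other 7: (7)! = 5040.

5040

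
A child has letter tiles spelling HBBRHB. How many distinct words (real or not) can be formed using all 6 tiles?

60

Letter multiplicities in HBBRHB: B×3, H×2, R×1.
The number of distinct arrangements is 6!/(3!·2!) = 720/12 = 60.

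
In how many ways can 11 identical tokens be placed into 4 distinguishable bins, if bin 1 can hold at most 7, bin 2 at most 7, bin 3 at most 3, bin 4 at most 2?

Without the upper bounds there are C(14,3) = 364 ways to split 11 among 4 bins.
Subtract solutions that violate a single cap (substitute x_i' = x_i − (cap_i+1)): x_1 ≥ 8 gives C(6,3) = 20; x_2 ≥ 8 gives C(6,3) = 20; x_3 ≥ 4 gives C(10,3) = 120; x_4 ≥ 3 gives C(11,3) = 165. Together 325.
Add back pairs where two caps are both exceeded: 0 + 0 + 1 + 0 + 1 + 35 = 37.
By inclusion–exclusion the count is 364 − 325 + 37 = 76.

76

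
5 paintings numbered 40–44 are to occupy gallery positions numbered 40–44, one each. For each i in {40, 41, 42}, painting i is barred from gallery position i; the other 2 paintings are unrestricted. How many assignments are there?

Let Aᵢ (for i ∈ {40, 41, 42}) be the placements that put painting i in its forbidden gallery position. Any j of these fix j positions, leaving (5−j)! ways to fill the rest, and there are C(3,j) ways to pick which j.
By inclusion–exclusion, the number of valid placements is Σ_{j=0}^{3} (−1)^j C(3,j)·(5−j)!.
Computing: 120 − 72 + 18 − 2 = 64.

64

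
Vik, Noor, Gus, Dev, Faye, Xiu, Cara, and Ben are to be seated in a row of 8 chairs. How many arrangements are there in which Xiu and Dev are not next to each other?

There are 8! = 40320 arrangements in all. If Xiu and Dev are adjacent, merging them into one block gives 2·(7)! = 10080 arrangements.
So 40320 − 10080 = 30240 arrangements keep them apart.

30240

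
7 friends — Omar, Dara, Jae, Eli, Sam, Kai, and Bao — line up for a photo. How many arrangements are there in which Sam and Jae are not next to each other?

3600

There are 7! = 5040 arrangements in all. If Sam and Jae are adjacent, merging them into one block gives 2·(6)! = 1440 arrangements.
Complementary counting: 5040 − 1440 = 3600.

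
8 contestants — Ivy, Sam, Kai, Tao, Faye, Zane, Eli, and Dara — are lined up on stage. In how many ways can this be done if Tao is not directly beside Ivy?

There are 8! = 40320 arrangements in all. If Tao and Ivy are adjacent, merging them into one block gives 2·(7)! = 10080 arrangements.
Complementary counting: 40320 − 10080 = 30240.

30240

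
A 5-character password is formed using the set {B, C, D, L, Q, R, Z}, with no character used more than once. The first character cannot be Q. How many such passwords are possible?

2160

The first character has 7−1 = 6 choices (anything except Q).
The remaining 4 characters are filled from the other 6 symbols without repetition: 6 × 5 × 4 × 3 = 360.
Total: 6 × 360 = 2160.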